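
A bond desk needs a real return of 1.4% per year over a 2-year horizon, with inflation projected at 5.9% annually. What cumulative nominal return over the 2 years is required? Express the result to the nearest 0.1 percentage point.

15.3%

Required annual nominal rate: (1+1.4%)(1+5.9%) − 1 = 7.3826%.
Cumulative over 2 years: (1 + 0.073826)^2 − 1 ≈ 0.15310.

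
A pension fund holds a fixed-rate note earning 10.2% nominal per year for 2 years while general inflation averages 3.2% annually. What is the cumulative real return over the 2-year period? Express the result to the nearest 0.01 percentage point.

The annual real rate is (1+10.2%)/(1+3.2%) − 1 = 6.7829%.
Compounded over 2 years: (1 + 0.067829)^2 − 1 ≈ 0.14026.

14.03%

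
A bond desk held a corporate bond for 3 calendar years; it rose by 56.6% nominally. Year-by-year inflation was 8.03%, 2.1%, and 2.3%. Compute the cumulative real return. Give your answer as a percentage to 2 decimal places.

Cumulative inflation factor: 1.0803 × 1.021 × 1.023 ≈ 1.12835.
Nominal growth factor: 1.56600. Real growth factor = 1.56600 / 1.12835 ≈ 1.38786.
Total real return ≈ 38.7861%.

38.79%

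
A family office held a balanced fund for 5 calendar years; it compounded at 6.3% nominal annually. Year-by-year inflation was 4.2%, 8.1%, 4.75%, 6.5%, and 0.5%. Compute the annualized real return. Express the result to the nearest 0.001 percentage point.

1.452%

Cumulative inflation factor: 1.042 × 1.081 × 1.0475 × 1.065 × 1.005 ≈ 1.26288.
Nominal growth factor: 1.35727. Real growth factor = 1.35727 / 1.26288 ≈ 1.07474.
Annualized: 1.07474^(1/5) − 1 ≈ 0.01452.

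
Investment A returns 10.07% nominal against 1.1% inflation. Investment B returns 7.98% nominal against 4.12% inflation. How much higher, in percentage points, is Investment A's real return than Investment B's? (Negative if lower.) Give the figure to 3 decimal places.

Investment A real return: 1.1007/1.011 − 1 = 8.8724%.
Investment B real return: 1.0798/1.0412 − 1 = 3.7073%.
Difference: 8.8724 − 3.7073 = 5.1651 pp.

5.165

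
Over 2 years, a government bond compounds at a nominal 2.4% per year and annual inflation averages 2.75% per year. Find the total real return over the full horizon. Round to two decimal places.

-0.68%

The annual real rate is (1+2.4%)/(1+2.75%) − 1 = -0.3406%.
Compounded over 2 years: (1 + -0.003406)^2 − 1 ≈ -0.00680.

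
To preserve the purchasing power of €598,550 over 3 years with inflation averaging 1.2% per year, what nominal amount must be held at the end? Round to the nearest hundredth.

Cumulative price-level factor: (1+1.2%)^3 = 1.036433728.
The nominal amount required is €598,550 scaled up by that factor.

€620,357.41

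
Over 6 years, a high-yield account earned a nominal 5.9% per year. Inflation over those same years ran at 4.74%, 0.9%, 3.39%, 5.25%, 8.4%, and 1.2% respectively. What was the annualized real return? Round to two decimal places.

Cumulative inflation factor: 1.0474 × 1.009 × 1.0339 × 1.0525 × 1.084 × 1.012 ≈ 1.26158.
Nominal growth factor: 1.41051. Real growth factor = 1.41051 / 1.26158 ≈ 1.11805.
Annualized: 1.11805^(1/6) − 1 ≈ 0.01877.

1.88%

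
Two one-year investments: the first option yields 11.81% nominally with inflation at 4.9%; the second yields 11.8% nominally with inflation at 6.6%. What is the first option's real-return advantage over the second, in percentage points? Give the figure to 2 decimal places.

1.71

The first option real return: 1.1181/1.049 − 1 = 6.587%.
The second real return: 1.118/1.066 − 1 = 4.878%.
Difference: 6.587 − 4.878 = 1.709 pp.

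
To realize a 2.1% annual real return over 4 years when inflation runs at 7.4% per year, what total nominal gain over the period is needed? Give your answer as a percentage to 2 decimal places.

Required annual nominal rate: (1+2.1%)(1+7.4%) − 1 = 9.6554%.
Cumulative over 4 years: (1 + 0.096554)^4 − 1 ≈ 0.44584.

44.58%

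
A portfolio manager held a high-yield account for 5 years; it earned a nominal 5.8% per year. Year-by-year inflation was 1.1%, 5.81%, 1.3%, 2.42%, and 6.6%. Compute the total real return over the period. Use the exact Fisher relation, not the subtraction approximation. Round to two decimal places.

Cumulative inflation factor: 1.011 × 1.0581 × 1.013 × 1.0242 × 1.066 ≈ 1.18312.
Nominal growth factor: 1.32565. Real growth factor = 1.32565 / 1.18312 ≈ 1.12047.
Total real return ≈ 12.0467%.

12.05%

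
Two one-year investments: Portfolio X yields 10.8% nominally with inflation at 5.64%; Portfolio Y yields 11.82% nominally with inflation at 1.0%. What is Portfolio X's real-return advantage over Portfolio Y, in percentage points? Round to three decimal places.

Portfolio X real return: 1.108/1.0564 − 1 = 4.8845%.
Portfolio Y real return: 1.1182/1.010 − 1 = 10.7129%.
Difference: 4.8845 − 10.7129 = -5.8284 pp.

-5.828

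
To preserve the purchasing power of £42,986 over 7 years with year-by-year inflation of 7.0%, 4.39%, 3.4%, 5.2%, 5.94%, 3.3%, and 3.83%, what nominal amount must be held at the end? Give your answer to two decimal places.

Cumulative price-level factor: 1.070 × 1.0439 × 1.034 × 1.052 × 1.0594 × 1.033 × 1.0383 ≈ 1.3805816542.
The nominal amount required is £42,986 scaled up by that factor.

£59,345.68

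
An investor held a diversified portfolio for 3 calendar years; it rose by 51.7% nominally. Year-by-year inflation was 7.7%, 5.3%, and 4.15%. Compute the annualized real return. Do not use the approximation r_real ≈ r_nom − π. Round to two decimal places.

Cumulative inflation factor: 1.077 × 1.053 × 1.0415 ≈ 1.18115.
Nominal growth factor: 1.51700. Real growth factor = 1.51700 / 1.18115 ≈ 1.28435.
Annualized: 1.28435^(1/3) − 1 ≈ 0.08699.

8.70%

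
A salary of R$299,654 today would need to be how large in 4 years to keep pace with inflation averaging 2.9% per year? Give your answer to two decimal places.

R$335,955.36

Cumulative price-level factor: (1+2.9%)^4 ≈ 1.1211442633.
Multiplying R$299,654 by the price-level factor gives the future nominal sum.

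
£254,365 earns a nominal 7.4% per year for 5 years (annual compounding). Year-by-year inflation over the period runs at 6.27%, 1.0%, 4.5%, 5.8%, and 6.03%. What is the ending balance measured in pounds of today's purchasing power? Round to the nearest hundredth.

Nominal value at maturity: £254,365 × (1 + 7.4%)^5 ≈ £363,478.53.
Price-level factor over 5 years: 1.0627 × 1.010 × 1.045 × 1.058 × 1.0603 ≈ 1.2582379327.
Dividing the nominal maturity value by the price-level factor gives the value in today's money.

£288,879.01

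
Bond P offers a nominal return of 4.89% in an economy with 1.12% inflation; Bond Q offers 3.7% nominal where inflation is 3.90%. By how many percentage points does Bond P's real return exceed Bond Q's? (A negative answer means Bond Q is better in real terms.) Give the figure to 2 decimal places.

3.92

Bond P real return: 1.0489/1.0112 − 1 = 3.728%.
Bond Q real return: 1.037/1.0390 − 1 = -0.192%.
Difference: 3.728 − (-0.192) = 3.920 pp.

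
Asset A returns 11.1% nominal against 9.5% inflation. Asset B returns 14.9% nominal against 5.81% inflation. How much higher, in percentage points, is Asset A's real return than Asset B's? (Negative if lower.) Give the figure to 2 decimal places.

-7.13

Asset A real return: 1.111/1.095 − 1 = 1.461%.
Asset B real return: 1.149/1.0581 − 1 = 8.591%.
Difference: 1.461 − 8.591 = -7.130 pp.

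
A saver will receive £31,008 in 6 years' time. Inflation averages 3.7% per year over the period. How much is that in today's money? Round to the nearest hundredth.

Price-level factor over 6 years: (1 + 3.7%)^6 ≈ 1.2435765910.
Purchasing power today: £31,008 divided by that factor.

£24,934.53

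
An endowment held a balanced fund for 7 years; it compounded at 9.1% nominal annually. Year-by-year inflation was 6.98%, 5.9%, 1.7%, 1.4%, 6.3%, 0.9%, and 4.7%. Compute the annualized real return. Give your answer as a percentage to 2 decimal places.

4.95%

Cumulative inflation factor: 1.0698 × 1.059 × 1.017 × 1.014 × 1.063 × 1.009 × 1.047 ≈ 1.31198.
Nominal growth factor: 1.83981. Real growth factor = 1.83981 / 1.31198 ≈ 1.40231.
Annualized: 1.40231^(1/7) − 1 ≈ 0.04949.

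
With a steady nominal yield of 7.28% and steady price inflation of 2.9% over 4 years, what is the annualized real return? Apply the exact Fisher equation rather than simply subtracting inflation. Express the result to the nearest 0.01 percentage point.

With constant rates the annual real return is the same each year: (1+7.28%)/(1+2.9%) − 1 = 0.04257.

4.26%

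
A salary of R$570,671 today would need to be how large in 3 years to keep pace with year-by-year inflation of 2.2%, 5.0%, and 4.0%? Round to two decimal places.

Cumulative price-level factor: 1.022 × 1.050 × 1.040 = 1.116024.
Multiplying R$570,671 by the price-level factor gives the future nominal sum.

R$636,882.53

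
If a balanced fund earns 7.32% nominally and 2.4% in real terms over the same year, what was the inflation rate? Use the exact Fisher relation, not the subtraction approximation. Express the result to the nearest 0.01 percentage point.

From (1+r_nom) = (1+r_real)(1+π), we get 1+π = (1 + 7.32%)/(1 + 2.4%) = 1.0732/1.024 ≈ 1.04805.
So π ≈ 4.8047%.

4.80%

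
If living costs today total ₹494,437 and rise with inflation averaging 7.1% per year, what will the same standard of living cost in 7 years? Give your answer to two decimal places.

₹799,166.48

Cumulative price-level factor: (1+7.1%)^7 ≈ 1.6163160884.
The nominal amount required is ₹494,437 scaled up by that factor.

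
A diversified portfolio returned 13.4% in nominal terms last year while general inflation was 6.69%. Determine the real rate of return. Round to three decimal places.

Real return via the Fisher equation: (1 + 13.4%)/(1 + 6.69%) − 1 = 1.134/1.0669 − 1 ≈ 0.06289.

6.289%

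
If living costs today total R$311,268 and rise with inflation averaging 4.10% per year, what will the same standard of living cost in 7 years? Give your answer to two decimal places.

R$412,372.39

Cumulative price-level factor: (1+4.10%)^7 ≈ 1.3248146031.
Multiplying R$311,268 by the price-level factor gives the future nominal sum.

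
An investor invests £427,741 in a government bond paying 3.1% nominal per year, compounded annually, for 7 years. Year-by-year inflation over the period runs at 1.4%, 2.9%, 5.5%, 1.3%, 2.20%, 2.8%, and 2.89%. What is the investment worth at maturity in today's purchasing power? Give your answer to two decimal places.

£439,399.06

Nominal value at maturity: £427,741 × (1 + 3.1%)^7 ≈ £529,653.12.
Price-level factor over 7 years: 1.014 × 1.029 × 1.055 × 1.013 × 1.0220 × 1.028 × 1.0289 ≈ 1.2054034009.
Dividing the nominal maturity value by the price-level factor gives the value in today's money.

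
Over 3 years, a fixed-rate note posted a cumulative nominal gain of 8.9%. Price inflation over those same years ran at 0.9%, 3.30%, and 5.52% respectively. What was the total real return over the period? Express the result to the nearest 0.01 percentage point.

-0.98%

Cumulative inflation factor: 1.009 × 1.0330 × 1.0552 ≈ 1.09983.
Nominal growth factor: 1.08900. Real growth factor = 1.08900 / 1.09983 ≈ 0.99015.
Total real return ≈ -0.9849%.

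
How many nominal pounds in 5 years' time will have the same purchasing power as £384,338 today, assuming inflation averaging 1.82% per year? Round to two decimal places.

Cumulative price-level factor: (1+1.82%)^5 ≈ 1.0943732363.
Multiplying £384,338 by the price-level factor gives the future nominal sum.

£420,609.22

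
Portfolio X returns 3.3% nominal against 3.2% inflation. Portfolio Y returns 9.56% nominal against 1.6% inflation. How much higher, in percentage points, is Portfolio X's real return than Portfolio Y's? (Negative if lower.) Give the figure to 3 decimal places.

-7.738

Portfolio X real return: 1.033/1.032 − 1 = 0.0969%.
Portfolio Y real return: 1.0956/1.016 − 1 = 7.8346%.
Difference: 0.0969 − 7.8346 = -7.7377 pp.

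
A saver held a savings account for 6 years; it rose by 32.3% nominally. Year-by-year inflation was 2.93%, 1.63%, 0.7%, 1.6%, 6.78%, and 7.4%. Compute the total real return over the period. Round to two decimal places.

Cumulative inflation factor: 1.0293 × 1.0163 × 1.007 × 1.016 × 1.0678 × 1.074 ≈ 1.22739.
Nominal growth factor: 1.32300. Real growth factor = 1.32300 / 1.22739 ≈ 1.07790.
Total real return ≈ 7.7900%.

7.79%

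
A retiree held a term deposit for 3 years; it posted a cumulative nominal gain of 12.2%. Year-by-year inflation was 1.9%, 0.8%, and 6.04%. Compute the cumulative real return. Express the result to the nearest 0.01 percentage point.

3.01%

Cumulative inflation factor: 1.019 × 1.008 × 1.0604 ≈ 1.08919.
Nominal growth factor: 1.12200. Real growth factor = 1.12200 / 1.08919 ≈ 1.03012.
Total real return ≈ 3.0121%.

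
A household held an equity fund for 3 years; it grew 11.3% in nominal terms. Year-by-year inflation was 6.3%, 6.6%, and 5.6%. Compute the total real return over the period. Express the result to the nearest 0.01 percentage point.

Cumulative inflation factor: 1.063 × 1.066 × 1.056 ≈ 1.19661.
Nominal growth factor: 1.11300. Real growth factor = 1.11300 / 1.19661 ≈ 0.93012.
Total real return ≈ -6.9876%.

-6.99%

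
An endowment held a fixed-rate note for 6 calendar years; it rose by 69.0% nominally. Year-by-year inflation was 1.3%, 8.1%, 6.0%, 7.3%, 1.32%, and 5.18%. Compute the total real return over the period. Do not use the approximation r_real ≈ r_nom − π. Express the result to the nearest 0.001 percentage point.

Cumulative inflation factor: 1.013 × 1.081 × 1.060 × 1.073 × 1.0132 × 1.0518 ≈ 1.32730.
Nominal growth factor: 1.69000. Real growth factor = 1.69000 / 1.32730 ≈ 1.27326.
Total real return ≈ 27.3262%.

27.326%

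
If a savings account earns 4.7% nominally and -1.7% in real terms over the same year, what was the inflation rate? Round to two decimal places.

From (1+r_nom) = (1+r_real)(1+π), we get 1+π = (1 + 4.7%)/(1 − 1.7%) = 1.047/0.983 ≈ 1.06511.
So π ≈ 6.5107%.

6.51%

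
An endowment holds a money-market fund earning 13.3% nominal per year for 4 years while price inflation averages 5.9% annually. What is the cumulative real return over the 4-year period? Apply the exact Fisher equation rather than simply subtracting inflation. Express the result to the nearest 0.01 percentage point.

The annual real rate is (1+13.3%)/(1+5.9%) − 1 = 6.9877%.
Compounded over 4 years: (1 + 0.069877)^4 − 1 ≈ 0.31019.

31.02%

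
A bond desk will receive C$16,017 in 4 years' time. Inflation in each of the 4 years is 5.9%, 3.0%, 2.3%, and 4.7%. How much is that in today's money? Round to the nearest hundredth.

Price-level factor over 4 years: 1.059 × 1.030 × 1.023 × 1.047 ≈ 1.1683030224.
Purchasing power today: C$16,017 divided by that factor.

C$13,709.63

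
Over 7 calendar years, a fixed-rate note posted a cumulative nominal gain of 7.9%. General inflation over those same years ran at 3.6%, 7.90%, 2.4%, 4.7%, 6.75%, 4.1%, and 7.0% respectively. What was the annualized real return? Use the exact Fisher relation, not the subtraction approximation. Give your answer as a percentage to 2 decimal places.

-3.90%

Cumulative inflation factor: 1.036 × 1.0790 × 1.024 × 1.047 × 1.0675 × 1.041 × 1.070 ≈ 1.42505.
Nominal growth factor: 1.07900. Real growth factor = 1.07900 / 1.42505 ≈ 0.75717.
Annualized: 0.75717^(1/7) − 1 ≈ -0.03896.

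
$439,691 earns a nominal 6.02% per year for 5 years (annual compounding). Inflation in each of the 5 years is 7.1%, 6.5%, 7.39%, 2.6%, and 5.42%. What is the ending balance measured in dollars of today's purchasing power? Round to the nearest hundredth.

Nominal value at maturity: $439,691 × (1 + 6.02%)^5 ≈ $588,961.05.
Price-level factor over 5 years: 1.071 × 1.065 × 1.0739 × 1.026 × 1.0542 ≈ 1.3248700838.
The maturity value deflated by that factor is the answer in today's purchasing power.

$444,542.49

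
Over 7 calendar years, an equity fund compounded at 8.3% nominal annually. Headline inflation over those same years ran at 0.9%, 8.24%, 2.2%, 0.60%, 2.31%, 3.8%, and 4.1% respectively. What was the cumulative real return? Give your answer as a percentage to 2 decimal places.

40.77%

Cumulative inflation factor: 1.009 × 1.0824 × 1.022 × 1.0060 × 1.0231 × 1.038 × 1.041 ≈ 1.24135.
Nominal growth factor: 1.74743. Real growth factor = 1.74743 / 1.24135 ≈ 1.40768.
Total real return ≈ 40.7684%.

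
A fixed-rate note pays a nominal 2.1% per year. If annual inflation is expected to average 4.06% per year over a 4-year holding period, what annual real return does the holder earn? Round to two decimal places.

With constant rates the annual real return is the same each year: (1+2.1%)/(1+4.06%) − 1 = -0.01884.

-1.88%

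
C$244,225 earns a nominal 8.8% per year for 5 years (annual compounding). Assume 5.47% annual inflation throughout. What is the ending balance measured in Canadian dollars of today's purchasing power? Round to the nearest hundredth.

Nominal value at maturity: C$244,225 × (1 + 8.8%)^5 ≈ C$372,335.63.
Price-level factor over 5 years: (1 + 5.47%)^5 ≈ 1.3051028260.
The maturity value deflated by that factor is the answer in today's purchasing power.

C$285,292.18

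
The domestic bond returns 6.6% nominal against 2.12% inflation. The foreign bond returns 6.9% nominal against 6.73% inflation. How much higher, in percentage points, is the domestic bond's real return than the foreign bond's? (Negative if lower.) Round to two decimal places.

4.23

The domestic bond real return: 1.066/1.0212 − 1 = 4.387%.
The foreign bond real return: 1.069/1.0673 − 1 = 0.159%.
Difference: 4.387 − 0.159 = 4.228 pp.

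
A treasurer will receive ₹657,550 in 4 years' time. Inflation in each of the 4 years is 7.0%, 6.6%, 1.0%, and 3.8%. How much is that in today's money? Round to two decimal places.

₹549,881.45

Price-level factor over 4 years: 1.070 × 1.066 × 1.010 × 1.038 = 1.1958031956.
Purchasing power today: ₹657,550 divided by that factor.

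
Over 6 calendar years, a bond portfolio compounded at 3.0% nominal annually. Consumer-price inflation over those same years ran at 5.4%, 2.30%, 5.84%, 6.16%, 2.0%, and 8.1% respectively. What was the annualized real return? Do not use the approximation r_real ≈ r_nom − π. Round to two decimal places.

-1.85%

Cumulative inflation factor: 1.054 × 1.0230 × 1.0584 × 1.0616 × 1.020 × 1.081 ≈ 1.33584.
Nominal growth factor: 1.19405. Real growth factor = 1.19405 / 1.33584 ≈ 0.89386.
Annualized: 0.89386^(1/6) − 1 ≈ -0.01853.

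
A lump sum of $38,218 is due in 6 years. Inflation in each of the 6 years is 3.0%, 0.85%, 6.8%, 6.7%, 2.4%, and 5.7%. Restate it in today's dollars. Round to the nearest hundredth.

$29,829.38

Price-level factor over 6 years: 1.030 × 1.0085 × 1.068 × 1.067 × 1.024 × 1.057 ≈ 1.2812201000.
Purchasing power today: $38,218 divided by that factor.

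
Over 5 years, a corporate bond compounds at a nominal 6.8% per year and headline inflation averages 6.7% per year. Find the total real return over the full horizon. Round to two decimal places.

0.47%

The annual real rate is (1+6.8%)/(1+6.7%) − 1 = 0.0937%.
Compounded over 5 years: (1 + 0.000937)^5 − 1 ≈ 0.00469.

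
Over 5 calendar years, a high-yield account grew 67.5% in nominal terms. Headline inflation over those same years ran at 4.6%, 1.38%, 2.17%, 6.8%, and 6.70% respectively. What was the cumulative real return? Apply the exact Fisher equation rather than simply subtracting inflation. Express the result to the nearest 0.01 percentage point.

Cumulative inflation factor: 1.046 × 1.0138 × 1.0217 × 1.068 × 1.0670 ≈ 1.23465.
Nominal growth factor: 1.67500. Real growth factor = 1.67500 / 1.23465 ≈ 1.35666.
Total real return ≈ 35.6662%.

35.67%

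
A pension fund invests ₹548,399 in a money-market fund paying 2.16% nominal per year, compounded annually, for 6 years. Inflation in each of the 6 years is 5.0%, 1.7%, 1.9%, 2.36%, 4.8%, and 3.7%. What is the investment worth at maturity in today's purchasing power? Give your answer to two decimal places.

Nominal value at maturity: ₹548,399 × (1 + 2.16%)^6 ≈ ₹623,421.76.
Price-level factor over 6 years: 1.050 × 1.017 × 1.019 × 1.0236 × 1.048 × 1.037 ≈ 1.2104720118.
Dividing the nominal maturity value by the price-level factor gives the value in today's money.

₹515,023.69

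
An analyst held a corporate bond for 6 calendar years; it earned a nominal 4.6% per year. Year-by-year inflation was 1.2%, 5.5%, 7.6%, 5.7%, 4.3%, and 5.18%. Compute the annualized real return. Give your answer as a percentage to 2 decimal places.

Cumulative inflation factor: 1.012 × 1.055 × 1.076 × 1.057 × 1.043 × 1.0518 ≈ 1.33210.
Nominal growth factor: 1.30976. Real growth factor = 1.30976 / 1.33210 ≈ 0.98322.
Annualized: 0.98322^(1/6) − 1 ≈ -0.00282.

-0.28%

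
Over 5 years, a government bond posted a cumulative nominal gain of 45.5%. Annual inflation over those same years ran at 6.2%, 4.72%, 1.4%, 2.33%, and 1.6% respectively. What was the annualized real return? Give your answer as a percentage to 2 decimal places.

4.41%

Cumulative inflation factor: 1.062 × 1.0472 × 1.014 × 1.0233 × 1.016 ≈ 1.17244.
Nominal growth factor: 1.45500. Real growth factor = 1.45500 / 1.17244 ≈ 1.24101.
Annualized: 1.24101^(1/5) − 1 ≈ 0.04413.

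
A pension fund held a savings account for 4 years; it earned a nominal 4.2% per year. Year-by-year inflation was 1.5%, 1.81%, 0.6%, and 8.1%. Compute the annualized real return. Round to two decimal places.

Cumulative inflation factor: 1.015 × 1.0181 × 1.006 × 1.081 ≈ 1.12378.
Nominal growth factor: 1.17888. Real growth factor = 1.17888 / 1.12378 ≈ 1.04904.
Annualized: 1.04904^(1/4) − 1 ≈ 0.01204.

1.20%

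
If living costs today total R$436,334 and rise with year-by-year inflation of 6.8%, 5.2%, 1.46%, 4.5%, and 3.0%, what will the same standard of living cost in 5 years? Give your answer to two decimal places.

Cumulative price-level factor: 1.068 × 1.052 × 1.0146 × 1.045 × 1.030 ≈ 1.2269740160.
The nominal amount required is R$436,334 scaled up by that factor.

R$535,370.48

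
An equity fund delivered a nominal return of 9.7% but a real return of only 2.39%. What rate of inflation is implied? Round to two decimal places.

7.14%

From (1+r_nom) = (1+r_real)(1+π), we get 1+π = (1 + 9.7%)/(1 + 2.39%) = 1.097/1.0239 ≈ 1.07139.
So π ≈ 7.1394%.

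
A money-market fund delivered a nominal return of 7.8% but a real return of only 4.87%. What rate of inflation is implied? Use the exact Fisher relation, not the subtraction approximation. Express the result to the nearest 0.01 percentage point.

2.79%

From (1+r_nom) = (1+r_real)(1+π), we get 1+π = (1 + 7.8%)/(1 + 4.87%) = 1.078/1.0487 ≈ 1.02794.
So π ≈ 2.7939%.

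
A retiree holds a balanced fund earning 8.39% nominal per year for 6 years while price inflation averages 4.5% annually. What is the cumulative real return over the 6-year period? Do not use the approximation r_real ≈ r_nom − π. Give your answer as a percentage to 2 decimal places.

The annual real rate is (1+8.39%)/(1+4.5%) − 1 = 3.7225%.
Compounded over 6 years: (1 + 0.037225)^6 − 1 ≈ 0.24520.

24.52%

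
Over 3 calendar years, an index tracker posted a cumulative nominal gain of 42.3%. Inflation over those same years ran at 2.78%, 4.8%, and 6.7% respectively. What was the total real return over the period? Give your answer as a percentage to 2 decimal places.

23.81%

Cumulative inflation factor: 1.0278 × 1.048 × 1.067 ≈ 1.14930.
Nominal growth factor: 1.42300. Real growth factor = 1.42300 / 1.14930 ≈ 1.23814.
Total real return ≈ 23.8142%.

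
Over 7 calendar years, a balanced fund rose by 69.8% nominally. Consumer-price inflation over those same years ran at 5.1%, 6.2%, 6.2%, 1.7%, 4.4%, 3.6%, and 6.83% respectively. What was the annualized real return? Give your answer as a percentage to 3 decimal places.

2.870%

Cumulative inflation factor: 1.051 × 1.062 × 1.062 × 1.017 × 1.044 × 1.036 × 1.0683 ≈ 1.39292.
Nominal growth factor: 1.69800. Real growth factor = 1.69800 / 1.39292 ≈ 1.21902.
Annualized: 1.21902^(1/7) − 1 ≈ 0.02870.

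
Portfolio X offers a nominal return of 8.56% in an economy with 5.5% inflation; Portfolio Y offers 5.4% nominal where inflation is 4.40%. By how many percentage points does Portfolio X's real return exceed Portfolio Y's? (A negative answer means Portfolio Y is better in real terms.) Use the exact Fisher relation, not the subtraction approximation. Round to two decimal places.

Portfolio X real return: 1.0856/1.055 − 1 = 2.900%.
Portfolio Y real return: 1.054/1.0440 − 1 = 0.958%.
Difference: 2.900 − 0.958 = 1.942 pp.

1.94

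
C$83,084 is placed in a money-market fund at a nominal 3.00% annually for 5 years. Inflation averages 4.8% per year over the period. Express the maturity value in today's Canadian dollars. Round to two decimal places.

C$76,189.85

Nominal value at maturity: C$83,084 × (1 + 3.00%)^5 ≈ C$96,317.13.
Price-level factor over 5 years: (1 + 4.8%)^5 ≈ 1.2641727169.
Dividing the nominal maturity value by the price-level factor gives the value in today's money.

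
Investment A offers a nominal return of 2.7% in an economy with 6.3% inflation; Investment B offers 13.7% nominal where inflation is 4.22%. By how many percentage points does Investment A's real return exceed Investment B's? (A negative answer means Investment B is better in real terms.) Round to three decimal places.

-12.483

Investment A real return: 1.027/1.063 − 1 = -3.3866%.
Investment B real return: 1.137/1.0422 − 1 = 9.0961%.
Difference: -3.3866 − 9.0961 = -12.4827 pp.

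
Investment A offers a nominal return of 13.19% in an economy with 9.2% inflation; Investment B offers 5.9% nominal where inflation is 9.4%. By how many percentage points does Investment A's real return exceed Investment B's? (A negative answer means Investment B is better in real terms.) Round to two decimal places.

Investment A real return: 1.1319/1.092 − 1 = 3.654%.
Investment B real return: 1.059/1.094 − 1 = -3.199%.
Difference: 3.654 − (-3.199) = 6.853 pp.

6.85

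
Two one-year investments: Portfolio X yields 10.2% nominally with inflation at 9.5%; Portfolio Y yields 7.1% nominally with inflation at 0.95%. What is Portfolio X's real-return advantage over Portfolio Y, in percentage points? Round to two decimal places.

Portfolio X real return: 1.102/1.095 − 1 = 0.639%.
Portfolio Y real return: 1.071/1.0095 − 1 = 6.092%.
Difference: 0.639 − 6.092 = -5.453 pp.

-5.45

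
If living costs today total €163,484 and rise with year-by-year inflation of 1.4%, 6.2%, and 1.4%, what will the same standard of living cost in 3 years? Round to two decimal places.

Cumulative price-level factor: 1.014 × 1.062 × 1.014 = 1.091944152.
The nominal amount required is €163,484 scaled up by that factor.

€178,515.40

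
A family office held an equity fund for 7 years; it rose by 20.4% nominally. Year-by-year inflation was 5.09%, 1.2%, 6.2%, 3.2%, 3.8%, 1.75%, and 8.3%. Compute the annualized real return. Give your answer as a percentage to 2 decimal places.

-1.45%

Cumulative inflation factor: 1.0509 × 1.012 × 1.062 × 1.032 × 1.038 × 1.0175 × 1.083 ≈ 1.33323.
Nominal growth factor: 1.20400. Real growth factor = 1.20400 / 1.33323 ≈ 0.90307.
Annualized: 0.90307^(1/7) − 1 ≈ -0.01446.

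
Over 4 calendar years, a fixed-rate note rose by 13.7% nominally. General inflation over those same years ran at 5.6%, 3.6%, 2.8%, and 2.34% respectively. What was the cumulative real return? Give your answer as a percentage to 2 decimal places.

-1.21%

Cumulative inflation factor: 1.056 × 1.036 × 1.028 × 1.0234 ≈ 1.15097.
Nominal growth factor: 1.13700. Real growth factor = 1.13700 / 1.15097 ≈ 0.98787.
Total real return ≈ -1.2133%.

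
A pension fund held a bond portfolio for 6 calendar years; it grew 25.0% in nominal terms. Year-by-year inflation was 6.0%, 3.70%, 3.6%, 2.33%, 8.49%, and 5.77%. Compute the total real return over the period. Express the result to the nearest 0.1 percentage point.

-6.5%

Cumulative inflation factor: 1.060 × 1.0370 × 1.036 × 1.0233 × 1.0849 × 1.0577 ≈ 1.33721.
Nominal growth factor: 1.25000. Real growth factor = 1.25000 / 1.33721 ≈ 0.93478.
Total real return ≈ -6.5218%.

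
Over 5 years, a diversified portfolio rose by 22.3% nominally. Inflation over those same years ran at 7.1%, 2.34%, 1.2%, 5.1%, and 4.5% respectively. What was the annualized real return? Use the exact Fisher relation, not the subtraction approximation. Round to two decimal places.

Cumulative inflation factor: 1.071 × 1.0234 × 1.012 × 1.051 × 1.045 ≈ 1.21824.
Nominal growth factor: 1.22300. Real growth factor = 1.22300 / 1.21824 ≈ 1.00390.
Annualized: 1.00390^(1/5) − 1 ≈ 0.00078.

0.08%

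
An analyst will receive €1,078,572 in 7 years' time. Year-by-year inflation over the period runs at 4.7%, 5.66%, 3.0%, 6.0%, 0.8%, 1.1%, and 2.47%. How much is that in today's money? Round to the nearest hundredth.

Price-level factor over 7 years: 1.047 × 1.0566 × 1.030 × 1.060 × 1.008 × 1.011 × 1.0247 ≈ 1.2612721374.
Purchasing power today: €1,078,572 divided by that factor.

€855,146.14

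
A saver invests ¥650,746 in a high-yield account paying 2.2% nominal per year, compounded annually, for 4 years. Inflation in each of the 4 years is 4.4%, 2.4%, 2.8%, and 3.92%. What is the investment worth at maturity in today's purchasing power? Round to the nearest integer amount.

Nominal value at maturity: ¥650,746 × (1 + 2.2%)^4 ≈ ¥709,929.
Price-level factor over 4 years: 1.044 × 1.024 × 1.028 × 1.0392 ≈ 1.1420699591.
Dividing the nominal maturity value by the price-level factor gives the value in today's money.

¥621,616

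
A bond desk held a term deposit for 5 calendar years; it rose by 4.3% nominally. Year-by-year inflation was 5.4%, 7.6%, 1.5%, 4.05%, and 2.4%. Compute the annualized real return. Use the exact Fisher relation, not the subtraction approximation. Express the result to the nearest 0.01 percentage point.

-3.19%

Cumulative inflation factor: 1.054 × 1.076 × 1.015 × 1.0405 × 1.024 ≈ 1.22648.
Nominal growth factor: 1.04300. Real growth factor = 1.04300 / 1.22648 ≈ 0.85040.
Annualized: 0.85040^(1/5) − 1 ≈ -0.03189.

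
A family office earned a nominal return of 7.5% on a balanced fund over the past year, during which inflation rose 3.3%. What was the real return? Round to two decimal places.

Real return via the Fisher equation: (1 + 7.5%)/(1 + 3.3%) − 1 = 1.075/1.033 − 1 ≈ 0.04066.

4.07%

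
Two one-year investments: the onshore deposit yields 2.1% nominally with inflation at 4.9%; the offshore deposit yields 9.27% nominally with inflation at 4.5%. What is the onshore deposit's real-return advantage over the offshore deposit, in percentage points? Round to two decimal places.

The onshore deposit real return: 1.021/1.049 − 1 = -2.669%.
The offshore deposit real return: 1.0927/1.045 − 1 = 4.565%.
Difference: -2.669 − 4.565 = -7.234 pp.

-7.23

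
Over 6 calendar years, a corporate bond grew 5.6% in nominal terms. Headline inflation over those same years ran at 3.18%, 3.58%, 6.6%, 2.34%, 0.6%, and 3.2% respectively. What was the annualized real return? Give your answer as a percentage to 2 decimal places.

Cumulative inflation factor: 1.0318 × 1.0358 × 1.066 × 1.0234 × 1.006 × 1.032 ≈ 1.21046.
Nominal growth factor: 1.05600. Real growth factor = 1.05600 / 1.21046 ≈ 0.87239.
Annualized: 0.87239^(1/6) − 1 ≈ -0.02250.

-2.25%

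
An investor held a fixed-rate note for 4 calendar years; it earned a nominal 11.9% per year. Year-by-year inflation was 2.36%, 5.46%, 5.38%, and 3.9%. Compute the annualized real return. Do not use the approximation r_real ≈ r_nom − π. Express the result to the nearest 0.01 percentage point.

Cumulative inflation factor: 1.0236 × 1.0546 × 1.0538 × 1.039 ≈ 1.18193.
Nominal growth factor: 1.56791. Real growth factor = 1.56791 / 1.18193 ≈ 1.32657.
Annualized: 1.32657^(1/4) − 1 ≈ 0.07320.

7.32%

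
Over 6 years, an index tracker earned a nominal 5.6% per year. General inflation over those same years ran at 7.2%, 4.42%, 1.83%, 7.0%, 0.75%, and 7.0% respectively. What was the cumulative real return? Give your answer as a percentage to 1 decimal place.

Cumulative inflation factor: 1.072 × 1.0442 × 1.0183 × 1.070 × 1.0075 × 1.070 ≈ 1.31482.
Nominal growth factor: 1.38670. Real growth factor = 1.38670 / 1.31482 ≈ 1.05467.
Total real return ≈ 5.4670%.

5.5%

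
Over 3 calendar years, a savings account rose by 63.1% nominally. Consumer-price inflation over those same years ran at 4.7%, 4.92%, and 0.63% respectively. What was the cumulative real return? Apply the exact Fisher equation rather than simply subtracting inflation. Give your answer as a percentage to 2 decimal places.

47.54%

Cumulative inflation factor: 1.047 × 1.0492 × 1.0063 ≈ 1.10543.
Nominal growth factor: 1.63100. Real growth factor = 1.63100 / 1.10543 ≈ 1.47544.
Total real return ≈ 47.5440%.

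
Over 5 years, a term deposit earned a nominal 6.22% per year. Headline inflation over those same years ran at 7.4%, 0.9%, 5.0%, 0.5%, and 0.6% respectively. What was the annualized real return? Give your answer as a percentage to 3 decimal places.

3.285%

Cumulative inflation factor: 1.074 × 1.009 × 1.050 × 1.005 × 1.006 ≈ 1.15040.
Nominal growth factor: 1.35217. Real growth factor = 1.35217 / 1.15040 ≈ 1.17539.
Annualized: 1.17539^(1/5) − 1 ≈ 0.03285.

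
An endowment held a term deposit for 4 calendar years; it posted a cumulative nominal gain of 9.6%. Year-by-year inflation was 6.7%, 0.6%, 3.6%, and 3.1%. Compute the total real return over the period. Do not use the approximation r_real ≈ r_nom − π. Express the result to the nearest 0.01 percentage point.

-4.41%

Cumulative inflation factor: 1.067 × 1.006 × 1.036 × 1.031 ≈ 1.14652.
Nominal growth factor: 1.09600. Real growth factor = 1.09600 / 1.14652 ≈ 0.95594.
Total real return ≈ -4.4062%.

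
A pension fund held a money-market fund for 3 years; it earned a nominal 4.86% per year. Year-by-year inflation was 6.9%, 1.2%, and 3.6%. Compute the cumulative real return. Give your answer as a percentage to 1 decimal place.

2.9%

Cumulative inflation factor: 1.069 × 1.012 × 1.036 ≈ 1.12077.
Nominal growth factor: 1.15300. Real growth factor = 1.15300 / 1.12077 ≈ 1.02875.
Total real return ≈ 2.8754%.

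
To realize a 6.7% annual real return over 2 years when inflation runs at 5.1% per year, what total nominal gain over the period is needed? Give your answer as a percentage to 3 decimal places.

Required annual nominal rate: (1+6.7%)(1+5.1%) − 1 = 12.1417%.
Cumulative over 2 years: (1 + 0.121417)^2 − 1 ≈ 0.25758.

25.758%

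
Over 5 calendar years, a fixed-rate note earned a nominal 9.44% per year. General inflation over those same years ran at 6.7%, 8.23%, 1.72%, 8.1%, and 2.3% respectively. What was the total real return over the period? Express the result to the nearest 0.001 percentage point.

Cumulative inflation factor: 1.067 × 1.0823 × 1.0172 × 1.081 × 1.023 ≈ 1.29903.
Nominal growth factor: 1.56993. Real growth factor = 1.56993 / 1.29903 ≈ 1.20854.
Total real return ≈ 20.8539%.

20.854%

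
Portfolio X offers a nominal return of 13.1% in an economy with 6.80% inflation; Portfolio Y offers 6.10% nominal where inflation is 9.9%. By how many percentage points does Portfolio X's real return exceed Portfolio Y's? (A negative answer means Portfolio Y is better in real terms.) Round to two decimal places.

9.36

Portfolio X real return: 1.131/1.0680 − 1 = 5.899%.
Portfolio Y real return: 1.0610/1.099 − 1 = -3.458%.
Difference: 5.899 − (-3.458) = 9.357 pp.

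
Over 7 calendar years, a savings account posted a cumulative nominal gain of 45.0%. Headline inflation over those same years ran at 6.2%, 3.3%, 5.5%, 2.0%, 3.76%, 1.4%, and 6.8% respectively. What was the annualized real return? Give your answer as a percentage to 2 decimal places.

Cumulative inflation factor: 1.062 × 1.033 × 1.055 × 1.020 × 1.0376 × 1.014 × 1.068 ≈ 1.32653.
Nominal growth factor: 1.45000. Real growth factor = 1.45000 / 1.32653 ≈ 1.09308.
Annualized: 1.09308^(1/7) − 1 ≈ 0.01280.

1.28%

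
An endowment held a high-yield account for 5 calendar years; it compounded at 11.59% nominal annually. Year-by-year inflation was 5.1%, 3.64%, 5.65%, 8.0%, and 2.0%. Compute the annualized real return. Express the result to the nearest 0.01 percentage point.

Cumulative inflation factor: 1.051 × 1.0364 × 1.0565 × 1.080 × 1.020 ≈ 1.26772.
Nominal growth factor: 1.73032. Real growth factor = 1.73032 / 1.26772 ≈ 1.36491.
Annualized: 1.36491^(1/5) − 1 ≈ 0.06419.

6.42%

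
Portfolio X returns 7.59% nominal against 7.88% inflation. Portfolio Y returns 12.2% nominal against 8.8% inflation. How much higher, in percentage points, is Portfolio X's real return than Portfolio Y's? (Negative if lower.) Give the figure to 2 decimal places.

Portfolio X real return: 1.0759/1.0788 − 1 = -0.269%.
Portfolio Y real return: 1.122/1.088 − 1 = 3.125%.
Difference: -0.269 − 3.125 = -3.394 pp.

-3.39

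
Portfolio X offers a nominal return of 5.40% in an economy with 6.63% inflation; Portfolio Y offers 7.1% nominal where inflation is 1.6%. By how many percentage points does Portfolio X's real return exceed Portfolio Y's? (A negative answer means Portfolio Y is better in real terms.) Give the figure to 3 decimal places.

-6.567

Portfolio X real return: 1.0540/1.0663 − 1 = -1.1535%.
Portfolio Y real return: 1.071/1.016 − 1 = 5.4134%.
Difference: -1.1535 − 5.4134 = -6.5669 pp.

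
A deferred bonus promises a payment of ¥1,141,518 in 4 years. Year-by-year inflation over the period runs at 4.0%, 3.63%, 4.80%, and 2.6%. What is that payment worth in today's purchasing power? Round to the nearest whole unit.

¥985,043

Price-level factor over 4 years: 1.040 × 1.0363 × 1.0480 × 1.026 ≈ 1.1588506825.
Purchasing power today: ¥1,141,518 divided by that factor.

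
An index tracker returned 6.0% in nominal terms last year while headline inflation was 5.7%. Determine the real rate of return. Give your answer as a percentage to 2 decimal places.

Real return via the Fisher equation: (1 + 6.0%)/(1 + 5.7%) − 1 = 1.060/1.057 − 1 ≈ 0.00284.

0.28%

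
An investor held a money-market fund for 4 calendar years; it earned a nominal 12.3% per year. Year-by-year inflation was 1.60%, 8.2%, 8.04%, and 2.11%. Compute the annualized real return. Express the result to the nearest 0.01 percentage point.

Cumulative inflation factor: 1.0160 × 1.082 × 1.0804 × 1.0211 ≈ 1.21276.
Nominal growth factor: 1.59045. Real growth factor = 1.59045 / 1.21276 ≈ 1.31143.
Annualized: 1.31143^(1/4) − 1 ≈ 0.07013.

7.01%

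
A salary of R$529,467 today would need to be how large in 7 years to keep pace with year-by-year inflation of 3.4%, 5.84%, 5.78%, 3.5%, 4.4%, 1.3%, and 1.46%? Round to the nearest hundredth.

Cumulative price-level factor: 1.034 × 1.0584 × 1.0578 × 1.035 × 1.044 × 1.013 × 1.0146 ≈ 1.2856391365.
The nominal amount required is R$529,467 scaled up by that factor.

R$680,703.50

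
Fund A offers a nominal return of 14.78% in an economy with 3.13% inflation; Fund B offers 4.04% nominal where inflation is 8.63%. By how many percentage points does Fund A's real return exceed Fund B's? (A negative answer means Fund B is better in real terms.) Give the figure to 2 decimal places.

15.52

Fund A real return: 1.1478/1.0313 − 1 = 11.296%.
Fund B real return: 1.0404/1.0863 − 1 = -4.225%.
Difference: 11.296 − (-4.225) = 15.521 pp.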